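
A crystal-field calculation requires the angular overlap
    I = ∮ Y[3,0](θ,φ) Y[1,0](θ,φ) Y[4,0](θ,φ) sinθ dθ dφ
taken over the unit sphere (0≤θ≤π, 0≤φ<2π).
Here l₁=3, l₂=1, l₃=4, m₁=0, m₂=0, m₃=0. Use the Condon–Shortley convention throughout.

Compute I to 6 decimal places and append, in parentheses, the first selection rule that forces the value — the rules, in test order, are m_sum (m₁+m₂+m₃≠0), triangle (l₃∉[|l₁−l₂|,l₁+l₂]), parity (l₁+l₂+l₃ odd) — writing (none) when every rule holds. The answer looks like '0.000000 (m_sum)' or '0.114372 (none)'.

0.246233 (none)

m-sum 0 ✓  L=8 even ✓  2≤4≤4 ✓
Π(2lᵢ+1) = 7×3×9 = 189
triangle coeff Δ(3,1,4) = 1/252
Σ_t [0,0]: t=0:+1/36 = 1/36
(3j)²=4/63 [(3 1 4; 0 0 0)], sign=+1
(m-triple is (0,0,0) — same symbol as above.)
⇒ 4πI² = 16/21
I = (+1)√(16/21/(4π)) = 0.24623252
No selection rule forces the value: the integral is nonzero (none).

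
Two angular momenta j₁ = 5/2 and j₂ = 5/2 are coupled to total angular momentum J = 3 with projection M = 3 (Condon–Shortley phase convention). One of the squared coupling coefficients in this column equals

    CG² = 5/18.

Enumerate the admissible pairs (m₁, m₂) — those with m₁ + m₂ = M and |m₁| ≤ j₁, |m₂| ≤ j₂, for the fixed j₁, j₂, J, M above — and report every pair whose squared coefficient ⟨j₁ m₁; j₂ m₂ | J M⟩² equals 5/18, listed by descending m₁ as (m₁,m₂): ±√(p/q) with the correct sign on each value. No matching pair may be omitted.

Admissible pairs with m₁+m₂ = M = 3: (1/2,5/2), (3/2,3/2), (5/2,1/2)
  (m₁,m₂)=(5/2,1/2): CG² = 5/18, CG = +√(5/18)   ← matches the target
  (m₁,m₂)=(3/2,3/2): CG² = 4/9, CG = −√(4/9)
  (m₁,m₂)=(1/2,5/2): CG² = 5/18, CG = +√(5/18)   ← matches the target
Pairs with CG² = 5/18: (5/2,1/2): +√(5/18); (1/2,5/2): +√(5/18)

(5/2,1/2): +√(5/18); (1/2,5/2): +√(5/18)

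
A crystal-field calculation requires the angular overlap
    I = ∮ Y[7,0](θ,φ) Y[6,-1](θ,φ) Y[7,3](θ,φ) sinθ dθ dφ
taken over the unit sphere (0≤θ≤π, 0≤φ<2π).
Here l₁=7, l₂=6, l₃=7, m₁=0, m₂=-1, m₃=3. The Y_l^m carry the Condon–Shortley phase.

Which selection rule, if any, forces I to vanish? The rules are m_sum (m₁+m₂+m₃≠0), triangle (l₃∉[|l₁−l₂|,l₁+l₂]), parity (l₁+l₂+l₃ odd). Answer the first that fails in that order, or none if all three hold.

m_sum

Σmᵢ = 2  ✗
l₃∈[|l₁−l₂|,l₁+l₂]=[1,13], have l₃=7
Σlᵢ = 20 ⇒ even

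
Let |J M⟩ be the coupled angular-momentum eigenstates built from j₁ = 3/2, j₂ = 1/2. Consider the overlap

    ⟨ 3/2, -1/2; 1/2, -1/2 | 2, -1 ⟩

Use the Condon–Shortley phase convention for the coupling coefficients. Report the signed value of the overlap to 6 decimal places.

+√(3/4) ≈ +0.866025

triangle: 0!×3!×1!/5! = 6/120
(j±m)!: 1!×2!×0!×1!×1!×3! = 12
prefactor² = (2J+1)×Δ×N² = 3
  k=0: +1/(0!×0!×2!×0!×1!×1!) = 1/2
Σ = 1/2  ⇒  CG² = 3×(1/2)² = 3/4
CG = +√(3/4) = +0.866025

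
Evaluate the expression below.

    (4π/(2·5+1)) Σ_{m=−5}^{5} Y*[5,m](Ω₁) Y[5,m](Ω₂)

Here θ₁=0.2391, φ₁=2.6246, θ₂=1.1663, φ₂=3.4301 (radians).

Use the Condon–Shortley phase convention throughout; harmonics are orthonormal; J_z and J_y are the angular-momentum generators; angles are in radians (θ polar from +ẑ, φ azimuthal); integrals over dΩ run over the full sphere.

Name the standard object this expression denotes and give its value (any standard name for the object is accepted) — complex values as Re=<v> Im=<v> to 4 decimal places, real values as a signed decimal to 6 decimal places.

This sum is the spherical-harmonic addition theorem: it equals the Legendre polynomial P_l(cos γ) of the angle γ between the two directions.
Addition theorem: P_5(cos γ) = (4π/11) Σ_m Y*_{lm}(Ω₁) Y_{lm}(Ω₂), m = −5…5:
  m=-5: Y*=+0.000294+0.000183i  Y=-0.038979+0.302237i  product -0.000067+0.000082i
  m=-4: Y*=-0.002139-0.003943i  Y=+0.167004-0.377238i  product -0.001845+0.000149i
  m=-3: Y*=-0.000683+0.034435i  Y=-0.068641+0.080627i  product -0.002730-0.002419i
  m=-2: Y*=+0.086510-0.145370i  Y=-0.252905+0.164618i  product +0.002052+0.051006i
  m=-1: Y*=-0.428312+0.243528i  Y=+0.187600-0.055677i  product -0.066792+0.069533i
  m=+0: Y*=+0.574624-0.000000i  Y=+0.260939+0.000000i  product +0.149942+0.000000i
  m=+1: Y*=+0.428312+0.243528i  Y=-0.187600-0.055677i  product -0.066792-0.069533i
  m=+2: Y*=+0.086510+0.145370i  Y=-0.252905-0.164618i  product +0.002052-0.051006i
  m=+3: Y*=+0.000683+0.034435i  Y=+0.068641+0.080627i  product -0.002730+0.002419i
  m=+4: Y*=-0.002139+0.003943i  Y=+0.167004+0.377238i  product -0.001845-0.000149i
  m=+5: Y*=-0.000294+0.000183i  Y=+0.038979+0.302237i  product -0.000067-0.000082i
Accumulated sum +0.011179-0.000000i; after 4π/(2l+1) scaling, +0.012771-0.000000i ⇒ P_5 = 0.012771

Legendre polynomial (addition theorem), +0.012771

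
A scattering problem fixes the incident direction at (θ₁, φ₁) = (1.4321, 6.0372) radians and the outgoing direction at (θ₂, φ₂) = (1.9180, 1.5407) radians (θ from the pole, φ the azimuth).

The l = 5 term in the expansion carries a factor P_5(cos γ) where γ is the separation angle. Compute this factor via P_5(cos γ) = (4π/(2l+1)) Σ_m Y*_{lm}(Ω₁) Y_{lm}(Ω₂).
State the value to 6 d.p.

-0.338316

Addition theorem: P_5(cos γ) = (4π/11) Σ_m Y*_{lm}(Ω₁) Y_{lm}(Ω₂), m = −5…5:
  [-5]  conj(Y_{5,-5})(Ω₁) = 0.14785 - 0.41682j ; Y_{5,-5}(Ω₂) = 0.05115 - 0.33737j ; Δ = -0.13306 - 0.07120j
  [-4]  conj(Y_{5,-4})(Ω₁) = 0.10811 - 0.16257j ; Y_{5,-4}(Ω₂) = -0.38764 - 0.04689j ; Δ = -0.04953 + 0.05795j
  [-3]  conj(Y_{5,-3})(Ω₁) = -0.20587 + 0.18721j ; Y_{5,-3}(Ω₂) = -0.00109 + 0.01205j ; Δ = -0.00203 - 0.00268j
  [-2]  conj(Y_{5,-2})(Ω₁) = -0.19095 + 0.10234j ; Y_{5,-2}(Ω₂) = -0.33219 - 0.02002j ; Δ = 0.06548 - 0.03017j
  [-1]  conj(Y_{5,-1})(Ω₁) = 0.22769 - 0.05717j ; Y_{5,-1}(Ω₂) = -0.00308 + 0.10218j ; Δ = 0.00514 + 0.02344j
  [+0]  conj(Y_{5,0})(Ω₁) = 0.22127 + 0.00000j ; Y_{5,0}(Ω₂) = -0.30800 + 0.00000j ; Δ = -0.06815 + 0.00000j
  [+1]  conj(Y_{5,1})(Ω₁) = -0.22769 - 0.05717j ; Y_{5,1}(Ω₂) = 0.00308 + 0.10218j ; Δ = 0.00514 - 0.02344j
  [+2]  conj(Y_{5,2})(Ω₁) = -0.19095 - 0.10234j ; Y_{5,2}(Ω₂) = -0.33219 + 0.02002j ; Δ = 0.06548 + 0.03017j
  [+3]  conj(Y_{5,3})(Ω₁) = 0.20587 + 0.18721j ; Y_{5,3}(Ω₂) = 0.00109 + 0.01205j ; Δ = -0.00203 + 0.00268j
  [+4]  conj(Y_{5,4})(Ω₁) = 0.10811 + 0.16257j ; Y_{5,4}(Ω₂) = -0.38764 + 0.04689j ; Δ = -0.04953 - 0.05795j
  [+5]  conj(Y_{5,5})(Ω₁) = -0.14785 - 0.41682j ; Y_{5,5}(Ω₂) = -0.05115 - 0.33737j ; Δ = -0.13306 + 0.07120j
Total Σ_m = -0.29615 + 0.00000j. Multiply by 1.142397: -0.33832 + 0.00000j. P_5(cos γ) = -0.338316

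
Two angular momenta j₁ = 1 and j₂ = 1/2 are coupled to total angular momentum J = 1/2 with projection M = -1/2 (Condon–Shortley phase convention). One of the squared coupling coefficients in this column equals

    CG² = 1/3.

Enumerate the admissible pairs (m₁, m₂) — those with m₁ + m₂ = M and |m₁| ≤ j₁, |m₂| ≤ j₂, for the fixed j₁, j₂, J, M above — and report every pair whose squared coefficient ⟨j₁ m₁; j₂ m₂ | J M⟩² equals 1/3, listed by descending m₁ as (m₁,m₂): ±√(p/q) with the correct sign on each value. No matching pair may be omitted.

Admissible pairs with m₁+m₂ = M = -1/2: (-1,1/2), (0,-1/2)
  (m₁,m₂)=(0,-1/2): CG² = 1/3, CG = +√(1/3)   ← matches the target
  (m₁,m₂)=(-1,1/2): CG² = 2/3, CG = −√(2/3)
Pairs with CG² = 1/3: (0,-1/2): +√(1/3)

(0,-1/2): +√(1/3)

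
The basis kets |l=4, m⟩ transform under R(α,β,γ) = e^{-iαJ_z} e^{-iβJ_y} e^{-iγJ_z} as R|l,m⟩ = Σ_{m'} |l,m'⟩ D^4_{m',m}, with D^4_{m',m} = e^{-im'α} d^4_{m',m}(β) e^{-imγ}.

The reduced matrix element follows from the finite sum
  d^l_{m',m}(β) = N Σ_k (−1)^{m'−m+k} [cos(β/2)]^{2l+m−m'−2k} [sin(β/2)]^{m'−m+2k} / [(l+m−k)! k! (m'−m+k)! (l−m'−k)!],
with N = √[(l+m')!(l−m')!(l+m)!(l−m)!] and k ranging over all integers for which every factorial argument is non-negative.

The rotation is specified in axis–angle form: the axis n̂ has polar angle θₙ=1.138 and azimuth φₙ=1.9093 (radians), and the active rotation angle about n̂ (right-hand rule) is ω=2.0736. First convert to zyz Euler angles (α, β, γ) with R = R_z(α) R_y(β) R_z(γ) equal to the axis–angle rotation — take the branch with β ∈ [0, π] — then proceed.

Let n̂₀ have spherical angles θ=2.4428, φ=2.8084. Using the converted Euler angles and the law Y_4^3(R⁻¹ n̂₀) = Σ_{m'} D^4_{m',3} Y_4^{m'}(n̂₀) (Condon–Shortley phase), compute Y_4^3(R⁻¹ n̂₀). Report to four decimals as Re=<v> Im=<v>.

Re=0.0026 Im=0.0061

Axis–angle → zyz. n̂ = (sinθₙcosφₙ, sinθₙsinφₙ, cosθₙ) = (-0.301457, +0.856281, +0.419411), ω = 2.0736.
R = I cosω + sinω [n̂]ₓ + (1−cosω) n̂n̂ᵀ gives
  R = [-0.347216, -0.750025, +0.562942; -0.015020, +0.604660, +0.796342; -0.937665, +0.268047, -0.221212]
β = atan2(√(R₁₃²+R₂₃²), R₃₃) = 1.793854; α = atan2(R₂₃, R₁₃) mod 2π = 0.955448; γ = atan2(R₃₂, −R₃₁) mod 2π = 0.278440
Need the full column D^4_{m',3} for m'=−4..4 at α=0.9554, β=1.7939, γ=0.2784.
cos(β/2)=0.624014, sin(β/2)=0.781413
d^4_{-4,3}: single k=7 term ⇒ +0.313981;  D = -0.310211+0.048511i
d^4_{-3,3}: k∈[6..7] ⇒ +0.620541 -0.139010 = +0.481532;  D = -0.213872+0.431429i
d^4_{-2,3}: k∈[5..6] ⇒ +0.794643 -0.415358 = +0.379284;  D = +0.180246+0.333718i
d^4_{-1,3}: k∈[4..5] ⇒ +0.747859 -0.703628 = +0.044231;  D = +0.043912+0.005301i
d^4_{0,3}: k∈[3..4] ⇒ +0.534169 -0.837627 = -0.303458;  D = -0.203602+0.225018i
d^4_{1,3}: k∈[2..3] ⇒ +0.286153 -0.747859 = -0.461705;  D = +0.100746+0.450580i
d^4_{2,3}: k∈[1..2] ⇒ +0.107722 -0.506757 = -0.399034;  D = +0.368250+0.153690i
d^4_{3,3}: k∈[0..1] ⇒ +0.022991 -0.252363 = -0.229372;  D = +0.194328-0.121853i
d^4_{4,3}: single k=0 term ⇒ -0.081430;  D = +0.004499-0.081306i
Y_4^{m'}(θ=2.4428,φ=2.8084) and Σ D·Y over m':
  (-0.3102+0.0485i)·(+0.0179+0.0736i)  (-0.2139+0.4314i)·(+0.1379+0.2146i)  (+0.1802+0.3337i)·(+0.3377+0.2656i)  (+0.0439+0.0053i)·(+0.2429+0.0841i)  (-0.2036+0.2250i)·(-0.2707+0.0000i)  (+0.1007+0.4506i)·(-0.2429+0.0841i)  (+0.3682+0.1537i)·(+0.3377-0.2656i)  (+0.1943-0.1219i)·(-0.1379+0.2146i)  (+0.0045-0.0813i)·(+0.0179-0.0736i)
Y_4^3(R⁻¹ n̂) = +0.002636+0.006099i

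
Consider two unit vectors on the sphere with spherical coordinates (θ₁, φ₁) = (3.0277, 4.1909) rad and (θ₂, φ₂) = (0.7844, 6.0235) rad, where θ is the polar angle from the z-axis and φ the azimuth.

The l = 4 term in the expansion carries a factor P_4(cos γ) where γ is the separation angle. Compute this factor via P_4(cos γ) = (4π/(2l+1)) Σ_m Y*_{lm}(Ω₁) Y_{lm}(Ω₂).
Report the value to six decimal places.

-0.388577

Term-by-term m-sum for l=4 (normalisation 4π/9 = 1.396263):
  m=-4: (-0.00004 - 0.00006j) × (0.05590 + 0.09496j) = 0.00000 - 0.00001j  (running Σ = 0.00000 - 0.00001j)
  m=-3: (-0.00183 - 0.00001j) × (0.22222 + 0.21942j) = -0.00040 - 0.00040j  (running Σ = -0.00040 - 0.00041j)
  m=-2: (-0.01286 + 0.02206j) × (0.36330 + 0.20771j) = -0.00925 + 0.00534j  (running Σ = -0.00965 + 0.00493j)
  m=-1: (0.10404 + 0.18108j) × (0.11590 + 0.03079j) = 0.00648 + 0.02419j  (running Σ = -0.00317 + 0.02912j)
  m=0: (0.79225 + 0.00000j) × (-0.34327 + 0.00000j) = -0.27196 + 0.00000j  (running Σ = -0.27513 + 0.02912j)
  m=1: (-0.10404 + 0.18108j) × (-0.11590 + 0.03079j) = 0.00648 - 0.02419j  (running Σ = -0.26865 + 0.00493j)
  m=2: (-0.01286 - 0.02206j) × (0.36330 - 0.20771j) = -0.00925 - 0.00534j  (running Σ = -0.27790 - 0.00041j)
  m=3: (0.00183 - 0.00001j) × (-0.22222 + 0.21942j) = -0.00040 + 0.00040j  (running Σ = -0.27830 - 0.00001j)
  m=4: (-0.00004 + 0.00006j) × (0.05590 - 0.09496j) = 0.00000 + 0.00001j  (running Σ = -0.27830 + 0.00000j)
Σ over m = -0.27830 + 0.00000j; ×(4π/9) → -0.38858 + 0.00000j. Real part: -0.388577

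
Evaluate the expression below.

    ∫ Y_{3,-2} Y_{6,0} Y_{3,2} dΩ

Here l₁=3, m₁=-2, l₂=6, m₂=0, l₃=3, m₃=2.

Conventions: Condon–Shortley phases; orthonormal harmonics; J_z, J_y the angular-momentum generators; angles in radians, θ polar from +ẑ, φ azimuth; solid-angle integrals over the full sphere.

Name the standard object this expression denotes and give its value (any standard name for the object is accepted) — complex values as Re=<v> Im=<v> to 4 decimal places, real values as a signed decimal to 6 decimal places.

This is a Gaunt coefficient — the integral of a triple product of spherical harmonics over the sphere.
Checks pass: Σm=0; 12 even; l₃=3∈[3,9].
(2·3+1)(2·6+1)(2·3+1) = 637
Δ: 6! 0! 6! / 13! → 1/12012
sum: t=3:−1/1296 = -1/1296
3j²(3 6 3; 0 0 0) = Δ·Π!·Σ² = 100/3003  (sign +1)
sum: t=5:−1/14400 = -1/14400
3j²(3 6 3; -2 0 2) = Δ·Π!·Σ² = 3/1001  (sign +1)
combine: 4πI² = 637·100/3003·3/1001 = 100/1573
take √, sign +1: I = 0.07112638

Gaunt coefficient, +0.071126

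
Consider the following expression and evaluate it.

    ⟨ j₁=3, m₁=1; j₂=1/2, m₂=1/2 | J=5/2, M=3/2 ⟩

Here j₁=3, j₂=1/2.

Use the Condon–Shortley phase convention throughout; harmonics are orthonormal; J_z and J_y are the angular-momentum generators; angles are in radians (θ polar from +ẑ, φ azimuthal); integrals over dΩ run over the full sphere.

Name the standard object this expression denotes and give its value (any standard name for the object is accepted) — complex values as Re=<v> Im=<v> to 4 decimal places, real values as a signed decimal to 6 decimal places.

This is a Clebsch–Gordan (vector-coupling) coefficient.
j₁+j₂−J=1  J+j₁−j₂=5  J−j₁+j₂=0  j₁+j₂+J+1=7
(j₁±m₁, j₂±m₂, J±M) = (4,2,1,0,4,1)
P² = 1152/7
sum k=1..1:
  [1] −1/24 = -1/24
S = -1/24
C² = P²·S² = 2/7 ; C = -0.534522

Clebsch–Gordan coefficient, −√(2/7) ≈ -0.534522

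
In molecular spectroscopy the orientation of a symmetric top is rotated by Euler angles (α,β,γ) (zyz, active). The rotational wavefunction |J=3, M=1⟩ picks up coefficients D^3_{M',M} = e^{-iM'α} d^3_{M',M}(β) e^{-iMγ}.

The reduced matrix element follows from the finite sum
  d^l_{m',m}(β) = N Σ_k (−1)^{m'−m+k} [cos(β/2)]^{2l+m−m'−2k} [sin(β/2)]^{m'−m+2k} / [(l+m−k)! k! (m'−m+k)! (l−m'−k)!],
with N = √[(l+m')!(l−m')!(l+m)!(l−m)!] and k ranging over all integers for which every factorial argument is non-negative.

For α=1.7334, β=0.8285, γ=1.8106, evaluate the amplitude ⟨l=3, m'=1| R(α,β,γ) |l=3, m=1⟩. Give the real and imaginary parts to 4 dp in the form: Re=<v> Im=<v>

First d^3_{1,1}(β=0.8285), then the phase factors e^{-i(1)α} and e^{-i(1)γ}:
With c≡cos(β/2)=0.915418 and s≡sin(β/2)=0.402503, N=[24·2·24·2]^{1/2}=48.000000
The bounds max(0,m−m')=0 and min(l+m,l−m')=2 give 3 terms
  k=0: (−1)^0·48.0000/(48)·0.9154^6·0.4025^0 = +0.588461
  k=1: (−1)^1·48.0000/(6)·0.9154^4·0.4025^2 = -0.910139
  k=2: (−1)^2·48.0000/(8)·0.9154^2·0.4025^4 = +0.131968
d^3_{1,1}(0.8285) = +0.588461 -0.910139 +0.131968 = -0.189710
Attach z-rotation phases: D = e^{-i(1)(1.7334)}·(-0.189710)·e^{-i(1)(1.8106)} = +0.174556-0.074297i

Re=0.1746 Im=-0.0743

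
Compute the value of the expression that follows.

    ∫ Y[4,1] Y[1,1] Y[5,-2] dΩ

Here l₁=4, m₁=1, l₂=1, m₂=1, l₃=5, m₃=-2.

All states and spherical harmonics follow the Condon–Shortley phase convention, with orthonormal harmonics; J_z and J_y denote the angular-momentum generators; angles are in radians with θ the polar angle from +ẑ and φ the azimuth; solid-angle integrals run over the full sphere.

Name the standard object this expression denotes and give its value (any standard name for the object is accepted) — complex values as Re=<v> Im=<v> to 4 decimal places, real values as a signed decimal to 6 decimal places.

Gaunt coefficient, +0.225034

This is a Gaunt coefficient — the integral of a triple product of spherical harmonics over the sphere.
m-sum 0 ✓  L=10 even ✓  3≤5≤5 ✓
Π(2lᵢ+1) = 9×3×11 = 297
triangle coeff Δ(4,1,5) = 1/495
Σ_t [0,0]: t=0:+1/576 = 1/576
(3j)²=5/99 [(4 1 5; 0 0 0)], sign=-1
Σ_t [0,0]: t=0:+1/1440 = 1/1440
(3j)²=7/165 [(4 1 5; 1 1 -2)], sign=-1
⇒ 4πI² = 7/11
I = (+1)√(7/11/(4π)) = 0.22503380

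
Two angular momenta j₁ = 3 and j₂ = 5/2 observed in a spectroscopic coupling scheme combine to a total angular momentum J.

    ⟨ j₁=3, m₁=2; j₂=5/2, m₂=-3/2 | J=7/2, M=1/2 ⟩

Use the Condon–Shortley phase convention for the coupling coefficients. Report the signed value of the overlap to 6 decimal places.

triangle: 2!*4!*3!/10! = 288/3628800
(j±m)!: 5!*1!*1!*4!*4!*3! = 414720
prefactor² = (2J+1)*Δ*N² = 9216/35
  k=0: +1/(0!*2!*1!*1!*3!*2!) = 1/24
  k=1: −1/(1!*1!*0!*0!*4!*3!) = -1/144
Σ = 5/144  ⇒  CG² = 9216/35*(5/144)² = 20/63
CG = +√(20/63) = +0.563436

+0.563436  (= +√(20/63))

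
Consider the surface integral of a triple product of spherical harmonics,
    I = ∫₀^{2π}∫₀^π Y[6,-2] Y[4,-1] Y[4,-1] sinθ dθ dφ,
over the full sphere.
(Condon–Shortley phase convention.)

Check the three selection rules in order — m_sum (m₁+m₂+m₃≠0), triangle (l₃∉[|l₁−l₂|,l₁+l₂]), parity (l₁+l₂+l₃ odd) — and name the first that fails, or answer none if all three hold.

Σmᵢ = -4  ✗
l₃∈[|l₁−l₂|,l₁+l₂]=[2,10], have l₃=4
Σlᵢ = 14 ⇒ even

m_sum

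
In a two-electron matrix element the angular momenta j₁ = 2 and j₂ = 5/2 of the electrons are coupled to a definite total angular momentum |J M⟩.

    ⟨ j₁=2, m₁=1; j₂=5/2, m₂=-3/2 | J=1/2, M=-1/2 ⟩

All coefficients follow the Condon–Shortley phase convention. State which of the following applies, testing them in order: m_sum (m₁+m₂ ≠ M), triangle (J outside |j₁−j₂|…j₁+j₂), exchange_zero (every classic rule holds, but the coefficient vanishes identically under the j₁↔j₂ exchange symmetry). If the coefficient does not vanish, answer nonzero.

m-sum: m₁+m₂ = 1+(-3/2) = -1/2, M = -1/2  ✓
triangle: |j₁−j₂| = 1/2 ≤ J = 1/2 ≤ j₁+j₂ = 9/2  ✓
exchange: j₁≠j₂ or m₁≠m₂ — the exchange symmetry imposes no constraint here
value check: CG = −√(4/15) = -0.516398 ≠ 0

nonzero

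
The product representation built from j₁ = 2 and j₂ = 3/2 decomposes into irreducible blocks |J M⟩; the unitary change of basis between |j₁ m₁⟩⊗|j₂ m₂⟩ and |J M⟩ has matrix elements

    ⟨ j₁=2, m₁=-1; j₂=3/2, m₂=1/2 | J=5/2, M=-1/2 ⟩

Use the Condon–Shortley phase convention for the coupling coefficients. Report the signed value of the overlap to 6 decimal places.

√[6·1!3!2!/7! · 1!3!2!1!2!3!] = √(72/35)
  +(−1)^0/∏(0,1,3,2,0,0)! = 1/12  (running 1/12)
  +(−1)^1/∏(1,0,2,1,1,1)! = -1/2  (running -5/12)
⟨..|..⟩ = √(72/35)·(-5/12) = -0.597614

-0.597614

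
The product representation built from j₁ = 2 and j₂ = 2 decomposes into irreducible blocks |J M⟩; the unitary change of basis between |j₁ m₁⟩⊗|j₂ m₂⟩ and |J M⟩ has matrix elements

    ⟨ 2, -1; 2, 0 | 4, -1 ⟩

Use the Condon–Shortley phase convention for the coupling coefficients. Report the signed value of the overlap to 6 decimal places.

+√(3/7) ≈ +0.654654

√[9·0!4!4!/9! · 1!3!2!2!3!5!] = √(1728/7)
  +(−1)^0/∏(0,0,3,2,1,2)! = 1/24  (running 1/24)
⟨..|..⟩ = √(1728/7)·(1/24) = +0.654654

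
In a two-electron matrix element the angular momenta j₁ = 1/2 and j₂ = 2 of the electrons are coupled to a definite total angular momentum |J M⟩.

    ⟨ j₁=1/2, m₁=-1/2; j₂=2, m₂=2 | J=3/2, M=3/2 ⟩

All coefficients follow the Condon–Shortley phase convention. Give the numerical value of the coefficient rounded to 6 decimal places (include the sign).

−√(4/5) = -0.894427

triangle: 1!*0!*3!/5! = 6/120
(j±m)!: 0!*1!*4!*0!*3!*0! = 144
prefactor² = (2J+1)*Δ*N² = 144/5
  k=1: −1/(1!*0!*0!*3!*0!*0!) = -1/6
Σ = -1/6  ⇒  CG² = 144/5*(-1/6)² = 4/5
CG = −√(4/5) = -0.894427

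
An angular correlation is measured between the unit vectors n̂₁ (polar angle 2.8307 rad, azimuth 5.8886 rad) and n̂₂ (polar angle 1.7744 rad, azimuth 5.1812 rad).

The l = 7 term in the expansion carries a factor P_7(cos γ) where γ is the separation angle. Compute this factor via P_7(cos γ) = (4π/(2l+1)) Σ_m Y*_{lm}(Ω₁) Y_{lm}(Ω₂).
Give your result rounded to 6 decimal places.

0.036147

Expand P_7 via completeness: Σ_{m} conj(Y_{7,m}) at Ω₁ times Y_{7,m} at Ω₂ —
  m=-7: (-0.000116-0.000046i) × (+0.060328+0.427836i) = +0.000013-0.000053i  (running Σ = +0.000013-0.000053i)
  m=-6: (+0.001044+0.001020i) × (-0.315908-0.107757i) = -0.000220-0.000435i  (running Σ = -0.000207-0.000487i)
  m=-5: (-0.004149-0.009754i) × (-0.110831+0.108172i) = +0.001515+0.000632i  (running Σ = +0.001308+0.000145i)
  m=-4: (+0.000405+0.053740i) × (-0.101007-0.321456i) = +0.017234-0.005558i  (running Σ = +0.018542-0.005414i)
  m=-3: (+0.072520-0.177919i) × (-0.055425-0.009193i) = -0.005655+0.009194i  (running Σ = +0.012887+0.003781i)
  m=-2: (-0.321904+0.324342i) × (+0.192855-0.262750i) = +0.023140+0.147132i  (running Σ = +0.036027+0.150913i)
  m=-1: (+0.543986-0.226530i) × (-0.007876-0.015551i) = -0.007807-0.006675i  (running Σ = +0.028220+0.144237i)
  m=0: (-0.041407-0.000000i) × (+0.321020+0.000000i) = -0.013293-0.000000i  (running Σ = +0.014927+0.144237i)
  m=1: (-0.543986-0.226530i) × (+0.007876-0.015551i) = -0.007807+0.006675i  (running Σ = +0.007120+0.150913i)
  m=2: (-0.321904-0.324342i) × (+0.192855+0.262750i) = +0.023140-0.147132i  (running Σ = +0.030260+0.003781i)
  m=3: (-0.072520-0.177919i) × (+0.055425-0.009193i) = -0.005655-0.009194i  (running Σ = +0.024605-0.005414i)
  m=4: (+0.000405-0.053740i) × (-0.101007+0.321456i) = +0.017234+0.005558i  (running Σ = +0.041839+0.000145i)
  m=5: (+0.004149-0.009754i) × (+0.110831+0.108172i) = +0.001515-0.000632i  (running Σ = +0.043354-0.000487i)
  m=6: (+0.001044-0.001020i) × (-0.315908+0.107757i) = -0.000220+0.000435i  (running Σ = +0.043134-0.000053i)
  m=7: (+0.000116-0.000046i) × (-0.060328+0.427836i) = +0.000013+0.000053i  (running Σ = +0.043147+0.000000i)
Total Σ_m = +0.043147+0.000000i. Multiply by 0.837758: +0.036147+0.000000i. P_7(cos γ) = 0.036147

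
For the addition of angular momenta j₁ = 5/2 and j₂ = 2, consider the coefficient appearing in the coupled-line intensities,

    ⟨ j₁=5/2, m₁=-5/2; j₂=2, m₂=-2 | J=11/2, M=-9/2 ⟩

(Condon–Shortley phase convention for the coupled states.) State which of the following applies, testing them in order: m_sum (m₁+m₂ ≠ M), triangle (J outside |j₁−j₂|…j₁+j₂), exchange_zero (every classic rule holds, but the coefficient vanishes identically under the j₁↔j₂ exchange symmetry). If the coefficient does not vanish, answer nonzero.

m-sum: m₁+m₂ = -5/2+(-2) = -9/2, M = -9/2  ✓
triangle: need |j₁−j₂| ≤ J ≤ j₁+j₂, i.e. J ∈ [1/2, 9/2]; J = 11/2 is outside ✗ ⇒ coefficient is 0

triangle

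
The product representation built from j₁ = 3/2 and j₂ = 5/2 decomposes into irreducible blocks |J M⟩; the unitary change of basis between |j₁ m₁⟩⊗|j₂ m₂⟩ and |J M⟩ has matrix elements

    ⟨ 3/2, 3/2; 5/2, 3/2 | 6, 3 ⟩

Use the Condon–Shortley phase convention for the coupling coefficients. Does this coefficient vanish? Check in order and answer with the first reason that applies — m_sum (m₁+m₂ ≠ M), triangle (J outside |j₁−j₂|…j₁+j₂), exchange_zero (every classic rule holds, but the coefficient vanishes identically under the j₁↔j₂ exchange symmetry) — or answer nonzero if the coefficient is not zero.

m-sum: m₁+m₂ = 3/2+3/2 = 3, M = 3  ✓
triangle: need |j₁−j₂| ≤ J ≤ j₁+j₂, i.e. J ∈ [1, 4]; J = 6 is outside ✗ ⇒ coefficient is 0

triangle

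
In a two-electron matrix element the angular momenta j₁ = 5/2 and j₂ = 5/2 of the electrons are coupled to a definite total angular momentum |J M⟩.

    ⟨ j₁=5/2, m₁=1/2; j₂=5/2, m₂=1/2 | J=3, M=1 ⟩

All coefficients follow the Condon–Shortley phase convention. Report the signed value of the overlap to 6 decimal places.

j₁+j₂−J=2  J+j₁−j₂=3  J−j₁+j₂=3  j₁+j₂+J+1=9
(j₁±m₁, j₂±m₂, J±M) = (3,2,3,2,4,2)
P² = 48/5
sum k=0..2:
  [0] +1/24 = 1/24
  [1] −1/4 = -1/4
  [2] +1/24 = 1/24
S = -1/6
C² = P²·S² = 4/15 ; C = -0.516398

−√(4/15) = -0.516398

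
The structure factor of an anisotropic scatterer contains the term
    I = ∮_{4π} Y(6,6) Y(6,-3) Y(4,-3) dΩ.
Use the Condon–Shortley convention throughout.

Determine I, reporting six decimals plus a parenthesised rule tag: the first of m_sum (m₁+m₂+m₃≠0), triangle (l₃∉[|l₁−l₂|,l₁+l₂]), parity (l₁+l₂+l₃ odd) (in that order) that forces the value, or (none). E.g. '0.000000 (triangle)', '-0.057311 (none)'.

-0.119136 (none)

m-sum 0 ✓  L=16 even ✓  0≤4≤12 ✓
Π(2lᵢ+1) = 13×13×9 = 1521
triangle coeff Δ(6,6,4) = 1/15315300
Σ_t [2,6]: t=2:+1/829440 t=3:−1/25920 t=4:+1/9216 t=5:−1/25920 t=6:+1/829440 = 7/207360
(3j)²=28/2431 [(6 6 4; 0 0 0)], sign=+1
Σ_t [0,0]: t=0:+1/5806080 = 1/5806080
(3j)²=9/884 [(6 6 4; 6 -3 -3)], sign=-1
⇒ 4πI² = 567/3179
I = (-1)√(567/3179/(4π)) = -0.11913554
No selection rule forces the value: the integral is nonzero (none).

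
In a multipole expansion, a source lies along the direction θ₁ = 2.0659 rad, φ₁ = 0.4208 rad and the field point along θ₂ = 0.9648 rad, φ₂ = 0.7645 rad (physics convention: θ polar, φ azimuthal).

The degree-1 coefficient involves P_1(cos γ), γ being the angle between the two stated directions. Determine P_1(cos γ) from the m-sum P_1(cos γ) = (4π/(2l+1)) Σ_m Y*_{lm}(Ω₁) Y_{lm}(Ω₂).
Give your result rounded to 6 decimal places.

0.410317

Term-by-term m-sum for l=1 (normalisation 4π/3 = 4.188790):
  [-1]  conj(Y_{1,-1})(Ω₁) = +0.277486+0.124184i ; Y_{1,-1}(Ω₂) = +0.204952-0.196560i ; Δ = +0.081281-0.029091i
  [+0]  conj(Y_{1,0})(Ω₁) = -0.232146-0.000000i ; Y_{1,0}(Ω₂) = +0.278299+0.000000i ; Δ = -0.064606-0.000000i
  [+1]  conj(Y_{1,1})(Ω₁) = -0.277486+0.124184i ; Y_{1,1}(Ω₂) = -0.204952-0.196560i ; Δ = +0.081281+0.029091i
Accumulated sum +0.097956+0.000000i; after 4π/(2l+1) scaling, +0.410317+0.000000i ⇒ P_1 = 0.410317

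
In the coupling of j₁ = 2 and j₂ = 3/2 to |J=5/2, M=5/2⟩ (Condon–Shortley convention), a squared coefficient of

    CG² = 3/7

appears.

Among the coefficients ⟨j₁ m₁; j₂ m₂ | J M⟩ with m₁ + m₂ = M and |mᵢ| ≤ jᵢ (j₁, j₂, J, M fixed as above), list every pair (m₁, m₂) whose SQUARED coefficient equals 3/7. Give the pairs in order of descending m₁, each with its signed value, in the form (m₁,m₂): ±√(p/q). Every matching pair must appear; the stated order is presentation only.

(1,3/2): −√(3/7)

Admissible pairs with m₁+m₂ = M = 5/2: (1,3/2), (2,1/2)
  (m₁,m₂)=(2,1/2): CG² = 4/7, CG = +√(4/7)
  (m₁,m₂)=(1,3/2): CG² = 3/7, CG = −√(3/7)   ← matches the target
Pairs with CG² = 3/7: (1,3/2): −√(3/7)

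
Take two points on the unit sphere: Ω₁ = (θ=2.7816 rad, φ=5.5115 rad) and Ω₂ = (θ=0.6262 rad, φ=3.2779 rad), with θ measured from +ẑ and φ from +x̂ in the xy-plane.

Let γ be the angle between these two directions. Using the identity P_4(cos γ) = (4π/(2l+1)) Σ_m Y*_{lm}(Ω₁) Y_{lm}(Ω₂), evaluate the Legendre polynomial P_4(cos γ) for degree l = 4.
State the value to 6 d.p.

Expand P_4 via completeness: Σ_{m} conj(Y_{4,m}) at Ω₁ times Y_{4,m} at Ω₂ —
  m=-4: (-0.006804-0.000374i) × (+0.044639-0.027076i) = -0.000314+0.000168i  (running Σ = -0.000314+0.000168i)
  m=-3: (+0.034690+0.037668i) × (-0.187324+0.081177i) = -0.009556-0.004240i  (running Σ = -0.009870-0.004073i)
  m=-2: (+0.005841-0.212931i) × (+0.397888-0.111240i) = -0.021362-0.085373i  (running Σ = -0.031232-0.089445i)
  m=-1: (-0.350054+0.340582i) × (-0.355146+0.048711i) = +0.107730-0.138008i  (running Σ = +0.076498-0.227453i)
  m=0: (+0.378212-0.000000i) × (-0.170306+0.000000i) = -0.064412+0.000000i  (running Σ = +0.012086-0.227453i)
  m=1: (+0.350054+0.340582i) × (+0.355146+0.048711i) = +0.107730+0.138008i  (running Σ = +0.119816-0.089445i)
  m=2: (+0.005841+0.212931i) × (+0.397888+0.111240i) = -0.021362+0.085373i  (running Σ = +0.098454-0.004073i)
  m=3: (-0.034690+0.037668i) × (+0.187324+0.081177i) = -0.009556+0.004240i  (running Σ = +0.088898+0.000168i)
  m=4: (-0.006804+0.000374i) × (+0.044639+0.027076i) = -0.000314-0.000168i  (running Σ = +0.088584-0.000000i)
Accumulated sum +0.088584-0.000000i; after 4π/(2l+1) scaling, +0.123687-0.000000i ⇒ P_4 = 0.123687

0.123687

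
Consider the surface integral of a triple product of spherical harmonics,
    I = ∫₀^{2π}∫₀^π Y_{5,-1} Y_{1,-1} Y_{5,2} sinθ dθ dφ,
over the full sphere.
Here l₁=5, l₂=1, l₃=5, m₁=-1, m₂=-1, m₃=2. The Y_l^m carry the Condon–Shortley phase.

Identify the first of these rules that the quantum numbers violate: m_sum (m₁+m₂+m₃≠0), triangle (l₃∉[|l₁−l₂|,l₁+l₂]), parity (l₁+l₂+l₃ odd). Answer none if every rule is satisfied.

parity

azimuthal sum: -1 − 1 + 2 = 0  ✓
4 ≤ 5 ≤ 6 (triangle on l)  ✓
L = 5 + 1 + 5 = 11 (odd)  ✗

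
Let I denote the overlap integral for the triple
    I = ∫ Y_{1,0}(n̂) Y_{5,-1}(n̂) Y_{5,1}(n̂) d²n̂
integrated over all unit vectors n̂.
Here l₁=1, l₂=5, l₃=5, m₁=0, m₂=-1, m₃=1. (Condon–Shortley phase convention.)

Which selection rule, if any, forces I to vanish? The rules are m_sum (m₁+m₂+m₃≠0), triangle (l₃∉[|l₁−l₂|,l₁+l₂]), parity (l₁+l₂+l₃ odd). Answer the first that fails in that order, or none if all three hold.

m₁+m₂+m₃ = 0 − 1 + 1 = 0  ✓
triangle: |1−5|=4 ≤ l₃=5 ≤ 1+5=6  ✓
parity: l₁+l₂+l₃ = 11 is odd  ✗

parity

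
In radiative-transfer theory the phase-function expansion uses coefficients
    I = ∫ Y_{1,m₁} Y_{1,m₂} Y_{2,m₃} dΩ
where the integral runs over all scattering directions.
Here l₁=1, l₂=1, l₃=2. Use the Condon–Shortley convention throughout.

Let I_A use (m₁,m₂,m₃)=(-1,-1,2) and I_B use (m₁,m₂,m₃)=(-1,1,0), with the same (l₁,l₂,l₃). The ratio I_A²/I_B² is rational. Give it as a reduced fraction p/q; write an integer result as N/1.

6/1

l's match ⇒ only the (l;m) 3-j factors differ between A and B.
A: triangle coeff Δ(1,1,2) = 1/30; Σ_t [0,0]: t=0:+1/4 = 1/4; (3j)²=1/5 [(1 1 2; -1 -1 2)], sign=+1
B: triangle coeff Δ(1,1,2) = 1/30; Σ_t [0,0]: t=0:+1/4 = 1/4; (3j)²=1/30 [(1 1 2; -1 1 0)], sign=+1
I_A²/I_B² = (1/5)/(1/30) = 6/1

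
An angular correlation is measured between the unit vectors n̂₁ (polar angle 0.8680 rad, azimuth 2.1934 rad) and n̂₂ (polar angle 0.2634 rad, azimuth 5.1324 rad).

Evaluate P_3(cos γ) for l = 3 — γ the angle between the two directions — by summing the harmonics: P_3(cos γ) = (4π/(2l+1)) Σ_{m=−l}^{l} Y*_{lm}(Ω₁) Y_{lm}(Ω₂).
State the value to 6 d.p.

Expand P_3 via completeness: Σ_{m} conj(Y_{3,m}) at Ω₁ times Y_{3,m} at Ω₂ —
  m=-3: (0.17724 + 0.05425j) × (-0.00701 - 0.00225j) = -0.00112 - 0.00078j  (running Σ = -0.00112 - 0.00078j)
  m=-2: (-0.12302 - 0.36439j) × (-0.04465 + 0.04981j) = 0.02364 + 0.01014j  (running Σ = 0.02252 + 0.00936j)
  m=-1: (-0.15658 + 0.21813j) × (0.12562 + 0.28128j) = -0.08103 - 0.01664j  (running Σ = -0.05850 - 0.00728j)
  m=0: (-0.21977 + 0.00000j) × (0.59849 + 0.00000j) = -0.13153 + 0.00000j  (running Σ = -0.19003 - 0.00728j)
  m=1: (0.15658 + 0.21813j) × (-0.12562 + 0.28128j) = -0.08103 + 0.01664j  (running Σ = -0.27106 + 0.00936j)
  m=2: (-0.12302 + 0.36439j) × (-0.04465 - 0.04981j) = 0.02364 - 0.01014j  (running Σ = -0.24742 - 0.00078j)
  m=3: (-0.17724 + 0.05425j) × (0.00701 - 0.00225j) = -0.00112 + 0.00078j  (running Σ = -0.24854 + 0.00000j)
Σ over m = -0.24854 + 0.00000j; ×(4π/7) → -0.44617 + 0.00000j. Real part: -0.446170

-0.446170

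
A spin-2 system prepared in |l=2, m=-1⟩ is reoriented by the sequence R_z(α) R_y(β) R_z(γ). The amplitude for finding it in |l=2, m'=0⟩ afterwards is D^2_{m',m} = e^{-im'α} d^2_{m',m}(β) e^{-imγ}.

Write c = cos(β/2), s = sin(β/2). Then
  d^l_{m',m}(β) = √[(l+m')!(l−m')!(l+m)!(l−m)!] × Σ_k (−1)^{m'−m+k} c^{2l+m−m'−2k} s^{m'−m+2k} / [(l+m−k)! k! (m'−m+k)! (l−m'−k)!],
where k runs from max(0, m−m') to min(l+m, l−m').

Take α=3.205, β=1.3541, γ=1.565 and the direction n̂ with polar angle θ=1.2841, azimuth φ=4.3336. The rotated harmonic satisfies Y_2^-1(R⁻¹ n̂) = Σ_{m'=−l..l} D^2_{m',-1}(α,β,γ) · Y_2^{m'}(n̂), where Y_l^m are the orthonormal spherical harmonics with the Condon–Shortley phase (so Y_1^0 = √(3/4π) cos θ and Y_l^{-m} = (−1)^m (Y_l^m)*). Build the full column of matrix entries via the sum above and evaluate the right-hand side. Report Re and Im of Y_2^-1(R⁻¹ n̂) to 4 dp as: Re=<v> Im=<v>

Need the full column D^2_{m',-1} for m'=−2..2 at α=3.2050, β=1.3541, γ=1.5650.
cos(β/2)=0.779424, sin(β/2)=0.626496
d^2_{-2,-1}: single k=1 term ⇒ +0.593295;  D = -0.071624+0.588955i
d^2_{-1,-1}: k∈[0..1] ⇒ +0.369059 -0.715330 = -0.346271;  D = -0.019938+0.345696i
d^2_{0,-1}: k∈[0..1] ⇒ -0.726635 +0.469467 = -0.257167;  D = -0.001491-0.257163i
d^2_{1,-1}: k∈[0..1] ⇒ +0.715330 -0.154055 = +0.561275;  D = -0.038811-0.559932i
d^2_{2,-1}: single k=0 term ⇒ -0.383318;  D = -0.050683-0.379953i
Y_2^{m'}(θ=1.2841,φ=4.3336) and Σ D·Y over m':
  (-0.0716+0.5890i)·(-0.2582-0.2442i)  (-0.0199+0.3457i)·(-0.0775+0.1947i)  (-0.0015-0.2572i)·(-0.2397+0.0000i)  (-0.0388-0.5599i)·(+0.0775+0.1947i)  (-0.0507-0.3800i)·(-0.2582+0.2442i)
Y_2^-1(R⁻¹ n̂) = +0.308798-0.068814i

Re=0.3088 Im=-0.0688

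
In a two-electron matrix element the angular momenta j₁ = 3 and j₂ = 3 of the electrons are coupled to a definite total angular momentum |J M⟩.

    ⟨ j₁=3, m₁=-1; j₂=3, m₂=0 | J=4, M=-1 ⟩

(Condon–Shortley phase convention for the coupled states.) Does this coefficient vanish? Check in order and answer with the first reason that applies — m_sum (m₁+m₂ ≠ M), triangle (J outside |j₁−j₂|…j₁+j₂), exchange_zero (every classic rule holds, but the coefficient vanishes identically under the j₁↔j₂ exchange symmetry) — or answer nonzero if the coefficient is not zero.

m-sum: m₁+m₂ = -1+0 = -1, M = -1  ✓
triangle: |j₁−j₂| = 0 ≤ J = 4 ≤ j₁+j₂ = 6  ✓
exchange: j₁≠j₂ or m₁≠m₂ — the exchange symmetry imposes no constraint here
value check: CG = −√(15/154) = -0.312094 ≠ 0

nonzero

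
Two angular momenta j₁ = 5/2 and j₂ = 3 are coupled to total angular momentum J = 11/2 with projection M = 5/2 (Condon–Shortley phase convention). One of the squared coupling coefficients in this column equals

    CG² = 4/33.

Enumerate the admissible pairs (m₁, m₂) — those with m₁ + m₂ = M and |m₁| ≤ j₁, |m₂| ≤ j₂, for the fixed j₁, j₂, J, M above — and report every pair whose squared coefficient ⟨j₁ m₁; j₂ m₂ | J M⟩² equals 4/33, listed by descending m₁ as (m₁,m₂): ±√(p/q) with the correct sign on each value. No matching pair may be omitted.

Admissible pairs with m₁+m₂ = M = 5/2: (-1/2,3), (1/2,2), (3/2,1), (5/2,0)
  (m₁,m₂)=(5/2,0): CG² = 4/33, CG = +√(4/33)   ← matches the target
  (m₁,m₂)=(3/2,1): CG² = 5/11, CG = +√(5/11)
  (m₁,m₂)=(1/2,2): CG² = 4/11, CG = +√(4/11)
  (m₁,m₂)=(-1/2,3): CG² = 2/33, CG = +√(2/33)
Pairs with CG² = 4/33: (5/2,0): +√(4/33)

(5/2,0): +√(4/33)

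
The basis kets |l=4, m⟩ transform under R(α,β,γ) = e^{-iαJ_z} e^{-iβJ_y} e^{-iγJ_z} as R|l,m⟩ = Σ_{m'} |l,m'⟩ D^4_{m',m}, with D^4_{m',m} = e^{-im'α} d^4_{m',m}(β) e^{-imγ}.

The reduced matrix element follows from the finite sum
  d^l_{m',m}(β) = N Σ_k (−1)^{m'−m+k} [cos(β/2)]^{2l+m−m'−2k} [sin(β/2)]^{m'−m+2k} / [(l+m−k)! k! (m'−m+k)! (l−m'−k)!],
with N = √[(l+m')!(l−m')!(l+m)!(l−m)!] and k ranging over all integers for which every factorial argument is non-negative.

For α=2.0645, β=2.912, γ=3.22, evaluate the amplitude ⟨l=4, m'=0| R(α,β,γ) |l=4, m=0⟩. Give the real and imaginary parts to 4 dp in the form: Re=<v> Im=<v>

Re=0.7528 Im=0.0000

D^4_{0,0}(2.0645,2.9120,3.2200) = e^{-i·0·2.0645}·d^4_{0,0}(2.9120)·e^{-i·0·3.2200}. Compute d first:
With c≡cos(β/2)=0.114544 and s≡sin(β/2)=0.993418, N=[24·24·24·24]^{1/2}=576.000000
k: max(0,(0)−(0))=0 … min(4+(0),4−(0))=4
  k=0: (−1)^0·576.0000/(576)·0.1145^8·0.9934^0 = +0.000000
  k=1: (−1)^1·576.0000/(36)·0.1145^6·0.9934^2 = -0.000036
  k=2: (−1)^2·576.0000/(16)·0.1145^4·0.9934^4 = +0.006036
  k=3: (−1)^3·576.0000/(36)·0.1145^2·0.9934^6 = -0.201772
  k=4: (−1)^4·576.0000/(576)·0.1145^0·0.9934^8 = +0.948542
d^4_{0,0}(2.9120) = +0.000000 -0.000036 +0.006036 -0.201772 +0.948542 = +0.752771
Attach z-rotation phases: D = e^{-i(0)(2.0645)}·(+0.752771)·e^{-i(0)(3.2200)} = +0.752771+0.000000i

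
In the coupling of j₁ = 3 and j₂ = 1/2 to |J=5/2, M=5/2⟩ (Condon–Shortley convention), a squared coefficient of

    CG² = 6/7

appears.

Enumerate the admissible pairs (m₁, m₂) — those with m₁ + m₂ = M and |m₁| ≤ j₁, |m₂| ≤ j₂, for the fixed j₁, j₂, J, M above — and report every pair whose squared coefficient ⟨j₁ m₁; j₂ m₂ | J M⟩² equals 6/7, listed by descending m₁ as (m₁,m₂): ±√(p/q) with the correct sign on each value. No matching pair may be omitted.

(3,-1/2): +√(6/7)

Admissible pairs with m₁+m₂ = M = 5/2: (2,1/2), (3,-1/2)
  (m₁,m₂)=(3,-1/2): CG² = 6/7, CG = +√(6/7)   ← matches the target
  (m₁,m₂)=(2,1/2): CG² = 1/7, CG = −√(1/7)
Pairs with CG² = 6/7: (3,-1/2): +√(6/7)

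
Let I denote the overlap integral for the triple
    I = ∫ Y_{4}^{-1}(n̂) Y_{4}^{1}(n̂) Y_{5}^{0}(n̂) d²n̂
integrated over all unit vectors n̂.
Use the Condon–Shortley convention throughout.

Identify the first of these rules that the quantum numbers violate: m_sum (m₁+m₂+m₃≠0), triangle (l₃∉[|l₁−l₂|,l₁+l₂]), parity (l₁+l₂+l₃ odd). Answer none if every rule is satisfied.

m₁+m₂+m₃ = -1 + 1 + 0 = 0  ✓
triangle: |4−4|=0 ≤ l₃=5 ≤ 4+4=8  ✓
parity: l₁+l₂+l₃ = 13 is odd  ✗

parity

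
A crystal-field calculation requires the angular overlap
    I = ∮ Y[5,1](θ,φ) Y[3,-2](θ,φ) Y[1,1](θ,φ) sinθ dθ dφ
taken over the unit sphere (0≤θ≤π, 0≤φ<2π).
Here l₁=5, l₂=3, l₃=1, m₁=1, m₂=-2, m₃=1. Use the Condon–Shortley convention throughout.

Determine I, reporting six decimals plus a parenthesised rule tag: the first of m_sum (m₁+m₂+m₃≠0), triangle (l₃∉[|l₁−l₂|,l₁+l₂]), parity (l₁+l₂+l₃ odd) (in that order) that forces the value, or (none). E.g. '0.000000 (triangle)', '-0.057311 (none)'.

triangle: need 2≤l₃≤8, have 1; I=0

0.000000 (triangle)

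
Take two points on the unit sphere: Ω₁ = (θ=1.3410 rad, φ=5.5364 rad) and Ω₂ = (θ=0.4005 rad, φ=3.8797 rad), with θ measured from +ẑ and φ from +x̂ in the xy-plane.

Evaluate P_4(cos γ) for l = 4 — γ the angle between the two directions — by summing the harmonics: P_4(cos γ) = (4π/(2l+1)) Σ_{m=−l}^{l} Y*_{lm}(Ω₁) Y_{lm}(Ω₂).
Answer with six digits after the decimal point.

Term-by-term m-sum for l=4 (normalisation 4π/9 = 1.396263):
  [-4]  conj(Y_{4,-4})(Ω₁) = (-0.393068, -0.061197) ; Y_{4,-4}(Ω₂) = (-0.010043, -0.001923) ; Δ = (0.003830, 0.001370)
  [-3]  conj(Y_{4,-3})(Ω₁) = (-0.163357, -0.206379) ; Y_{4,-3}(Ω₂) = (0.040987, 0.054646) ; Δ = (0.004582, -0.017386)
  [-2]  conj(Y_{4,-2})(Ω₁) = (-0.015582, 0.201375) ; Y_{4,-2}(Ω₂) = (0.023704, -0.249869) ; Δ = (0.049948, 0.008667)
  [-1]  conj(Y_{4,-1})(Ω₁) = (-0.203043, 0.187939) ; Y_{4,-1}(Ω₂) = (-0.368892, 0.335553) ; Δ = (0.011838, -0.137461)
  [+0]  conj(Y_{4,0})(Ω₁) = (0.162668, -0.000000) ; Y_{4,0}(Ω₂) = (0.288634, 0.000000) ; Δ = (0.046951, 0.000000)
  [+1]  conj(Y_{4,1})(Ω₁) = (0.203043, 0.187939) ; Y_{4,1}(Ω₂) = (0.368892, 0.335553) ; Δ = (0.011838, 0.137461)
  [+2]  conj(Y_{4,2})(Ω₁) = (-0.015582, -0.201375) ; Y_{4,2}(Ω₂) = (0.023704, 0.249869) ; Δ = (0.049948, -0.008667)
  [+3]  conj(Y_{4,3})(Ω₁) = (0.163357, -0.206379) ; Y_{4,3}(Ω₂) = (-0.040987, 0.054646) ; Δ = (0.004582, 0.017386)
  [+4]  conj(Y_{4,4})(Ω₁) = (-0.393068, 0.061197) ; Y_{4,4}(Ω₂) = (-0.010043, 0.001923) ; Δ = (0.003830, -0.001370)
Total Σ_m = (0.187347, -0.000000). Multiply by 1.396263: (0.261585, -0.000000). P_4(cos γ) = 0.261585

0.261585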